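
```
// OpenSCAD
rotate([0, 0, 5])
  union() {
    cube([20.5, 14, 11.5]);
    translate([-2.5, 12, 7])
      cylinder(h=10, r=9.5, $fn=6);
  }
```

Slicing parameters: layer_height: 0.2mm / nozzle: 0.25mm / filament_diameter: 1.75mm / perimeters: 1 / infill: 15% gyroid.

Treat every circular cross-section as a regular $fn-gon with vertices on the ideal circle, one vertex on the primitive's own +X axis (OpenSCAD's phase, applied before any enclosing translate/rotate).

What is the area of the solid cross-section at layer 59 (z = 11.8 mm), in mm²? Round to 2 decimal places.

At z = 11.8 mm: the cube is absent (z outside [0, 11.5]); the r=9.5 cylinder at (-2.5, 12) contributes a regular 6-gon of circumradius 9.5 (area = (6/2)·9.500²·sin(360°/6) = 234.48 mm²); Taking the union: only the r=9.5 cylinder at (-2.5, 12) is present, so the union is just that shape — area = 234.48 mm²; (rotated 5° about Z; rotation is an isometry so areas/perimeters/island counts are preserved). Overall, the cross-section is a single solid region. Net area = 234.48 mm².

234.48 mm²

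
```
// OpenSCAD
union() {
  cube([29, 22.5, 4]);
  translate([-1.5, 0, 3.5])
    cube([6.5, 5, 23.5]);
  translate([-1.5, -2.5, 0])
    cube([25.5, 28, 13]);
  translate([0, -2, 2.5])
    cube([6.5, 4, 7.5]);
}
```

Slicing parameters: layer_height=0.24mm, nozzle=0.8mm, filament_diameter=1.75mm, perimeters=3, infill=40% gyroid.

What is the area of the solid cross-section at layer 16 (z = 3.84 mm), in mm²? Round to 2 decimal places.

826.50 mm²

At z = 3.84 mm: the cube is present — its section is the full 29×22.5 rectangle (area 652.50 mm²); the 6.5×5 cube at (-1.5, 0) contributes its full rectangle (area 32.50 mm²); the cube at (-1.5, -2.5) is present — its section is the full 25.5×28 rectangle (area 714.00 mm²); the cube at (0, -2) (footprint 6.5×4) is included at this height (area 26.00 mm²); Combining (union): the regions partially overlap — summed areas 1425.00 mm² minus the doubly-counted overlap 598.50 mm² gives 826.50 mm² — area = 826.50 mm². Overall, the cross-section is a single solid region. Net area = 826.50 mm².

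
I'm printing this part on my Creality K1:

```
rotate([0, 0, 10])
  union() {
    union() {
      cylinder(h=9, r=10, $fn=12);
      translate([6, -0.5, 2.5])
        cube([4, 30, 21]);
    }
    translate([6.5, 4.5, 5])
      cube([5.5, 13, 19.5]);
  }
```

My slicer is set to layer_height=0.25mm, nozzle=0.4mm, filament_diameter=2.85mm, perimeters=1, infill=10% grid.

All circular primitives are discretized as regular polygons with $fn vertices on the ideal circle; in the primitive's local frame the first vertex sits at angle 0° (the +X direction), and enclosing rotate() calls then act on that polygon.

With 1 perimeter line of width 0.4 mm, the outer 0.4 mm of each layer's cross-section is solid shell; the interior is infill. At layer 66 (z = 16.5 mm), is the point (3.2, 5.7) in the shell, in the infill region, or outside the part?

At z = 16.5 mm: the cylinder is not intersected at this z (z outside [0, 9]); the cube at (6, -0.5) (footprint 4×30) is included at this height; Combining (union): only the 4×30 cube at (6, -0.5) is present, so the union is just that shape — 1 connected region; the 5.5×13 cube at (6.5, 4.5) contributes its full rectangle; Merging all regions: the regions partially overlap (shared area 45.50 mm²), so overlapping operands fuse into one piece — 1 connected region; (rotated 10° about Z; rotation is an isometry so areas/perimeters/island counts are preserved). Overall, the cross-section is a single solid region. Undo the 10° rotation: the query point maps to (4.141, 5.058) in the un-rotated model frame. The nearest boundary edge runs (6.00, -0.50)→(6.00, 29.50); distance from the point to it = 1.86 mm. The point is not inside any of the regions above, so it lies outside the cross-section (1.86 mm from the nearest boundary).

outside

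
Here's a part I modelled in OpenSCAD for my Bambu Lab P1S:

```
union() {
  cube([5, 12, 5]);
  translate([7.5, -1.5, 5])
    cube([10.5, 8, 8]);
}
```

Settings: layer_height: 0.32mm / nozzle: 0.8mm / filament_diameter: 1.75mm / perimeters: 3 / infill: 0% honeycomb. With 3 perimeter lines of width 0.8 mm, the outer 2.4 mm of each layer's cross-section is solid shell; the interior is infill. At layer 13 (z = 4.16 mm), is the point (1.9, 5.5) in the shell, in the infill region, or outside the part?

shell

At z = 4.16 mm: the cube (footprint 5×12) is included at this height; the cube at (7.5, -1.5) is absent (z outside [5, 13]); Combining (union): only the 5×12 cube is present, so the union is just that shape — 1 connected region. Overall, the cross-section is a single solid region. The nearest boundary edge runs (0.00, 12.00)→(0.00, 0.00); distance from the point to it = 1.90 mm. The point is inside the cross-section, 1.90 mm from the nearest boundary — within the 2.4 mm shell band (3 × 0.8).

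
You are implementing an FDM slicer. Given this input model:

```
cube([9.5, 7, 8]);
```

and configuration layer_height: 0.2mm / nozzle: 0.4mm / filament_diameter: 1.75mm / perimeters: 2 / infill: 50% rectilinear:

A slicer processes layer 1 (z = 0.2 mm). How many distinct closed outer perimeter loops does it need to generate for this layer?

At z = 0.2 mm: the cube (footprint 9.5×7) is included at this height. The result has 1 disconnected region.

1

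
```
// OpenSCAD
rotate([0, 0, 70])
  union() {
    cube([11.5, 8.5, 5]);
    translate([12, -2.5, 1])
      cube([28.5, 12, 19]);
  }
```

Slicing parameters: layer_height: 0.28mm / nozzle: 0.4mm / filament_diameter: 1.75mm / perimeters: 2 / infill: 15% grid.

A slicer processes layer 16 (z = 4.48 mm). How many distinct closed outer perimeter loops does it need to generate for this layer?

2

At z = 4.48 mm: the cube (footprint 11.5×8.5) is included at this height; the cube at (12, -2.5) (footprint 28.5×12) is included at this height; Merging all regions: the 2 present regions are separate (no shared area or edge), so areas and boundary lengths simply add and each stays a separate island — 2 connected regions; (whole slice rotated 70° about Z — lengths, areas and connectivity unchanged). The result has 2 disconnected regions.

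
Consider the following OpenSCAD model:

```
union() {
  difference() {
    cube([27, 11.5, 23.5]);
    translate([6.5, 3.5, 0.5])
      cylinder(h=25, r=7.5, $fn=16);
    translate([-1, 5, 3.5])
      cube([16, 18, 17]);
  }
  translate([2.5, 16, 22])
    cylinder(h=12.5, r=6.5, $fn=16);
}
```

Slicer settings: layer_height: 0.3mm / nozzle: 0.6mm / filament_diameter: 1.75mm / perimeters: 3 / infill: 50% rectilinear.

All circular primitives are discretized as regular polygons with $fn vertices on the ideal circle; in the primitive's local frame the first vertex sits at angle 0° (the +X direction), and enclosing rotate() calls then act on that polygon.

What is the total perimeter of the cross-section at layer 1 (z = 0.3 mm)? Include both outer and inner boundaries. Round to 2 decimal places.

At z = 0.3 mm: the cube (footprint 27×11.5) is included at this height (perimeter 77.00 mm); the cylinder at (6.5, 3.5) is absent (z outside [0.5, 25.5]); the cube at (-1, 5) is not intersected at this z (z outside [3.5, 20.5]); Taking the first minus the rest: none of the subtracted shapes is present at this height, so the 27×11.5 cube is unchanged — boundary = 77.00 mm; the cylinder at (2.5, 16) does not reach this height (z outside [22, 34.5]); Taking the union: only that combined region is present, so the union is just that shape — boundary = 77.00 mm. Overall, the cross-section is a single solid region. Total boundary length (outer) = 77.00 mm.

77.00 mm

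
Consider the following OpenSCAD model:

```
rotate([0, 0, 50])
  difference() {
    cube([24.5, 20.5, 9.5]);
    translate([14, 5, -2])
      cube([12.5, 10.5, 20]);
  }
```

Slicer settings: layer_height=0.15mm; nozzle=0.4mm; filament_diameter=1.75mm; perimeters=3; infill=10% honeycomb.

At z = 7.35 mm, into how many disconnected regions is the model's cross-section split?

1

At z = 7.35 mm: the cube is present — its section is the full 24.5×20.5 rectangle; the cube at (14, 5) (footprint 12.5×10.5) is included at this height; Taking the first minus the rest: starting from the 24.5×20.5 cube, the 12.5×10.5 cube at (14, 5) partially overlaps it — only the 110.25 mm² overlap (of its 131.25 mm²) is removed, clipping the outline — 1 connected region; (whole slice rotated 50° about Z — lengths, areas and connectivity unchanged). The result has 1 disconnected region.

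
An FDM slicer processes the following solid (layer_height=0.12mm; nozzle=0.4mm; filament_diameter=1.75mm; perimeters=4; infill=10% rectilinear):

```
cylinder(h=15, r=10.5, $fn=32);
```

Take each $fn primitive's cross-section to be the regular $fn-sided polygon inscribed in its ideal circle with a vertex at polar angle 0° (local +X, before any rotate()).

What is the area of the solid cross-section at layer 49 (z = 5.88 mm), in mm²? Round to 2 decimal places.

At z = 5.88 mm: the r=10.5 cylinder gives a regular 32-gon of circumradius 10.5 (constant along its height) (area = (32/2)·10.500²·sin(360°/32) = 344.14 mm²). Overall, the cross-section is a single solid region. Net area = 344.14 mm².

344.14 mm²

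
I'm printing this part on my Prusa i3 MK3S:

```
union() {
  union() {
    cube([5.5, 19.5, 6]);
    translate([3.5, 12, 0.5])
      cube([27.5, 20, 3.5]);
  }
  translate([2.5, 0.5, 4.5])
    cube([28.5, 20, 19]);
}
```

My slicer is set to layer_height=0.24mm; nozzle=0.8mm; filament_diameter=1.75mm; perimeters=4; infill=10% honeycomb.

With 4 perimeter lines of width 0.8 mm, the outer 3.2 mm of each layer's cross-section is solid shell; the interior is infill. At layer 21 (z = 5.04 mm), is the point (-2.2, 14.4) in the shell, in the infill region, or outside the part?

At z = 5.04 mm: the cube (footprint 5.5×19.5) is included at this height; the cube at (3.5, 12) does not reach this height (z outside [0.5, 4]); Merging all regions: only the 5.5×19.5 cube is present, so the union is just that shape — 1 connected region; the cube at (2.5, 0.5) is present — its section is the full 28.5×20 rectangle; Merging all regions: the regions partially overlap (shared area 57.00 mm²), so overlapping operands fuse into one piece — 1 connected region. Overall, the cross-section is a single solid region. The nearest boundary edge runs (0.00, 0.00)→(0.00, 19.50); distance from the point to it = 2.20 mm. The point is not inside any of the regions above, so it lies outside the cross-section (2.20 mm from the nearest boundary).

outside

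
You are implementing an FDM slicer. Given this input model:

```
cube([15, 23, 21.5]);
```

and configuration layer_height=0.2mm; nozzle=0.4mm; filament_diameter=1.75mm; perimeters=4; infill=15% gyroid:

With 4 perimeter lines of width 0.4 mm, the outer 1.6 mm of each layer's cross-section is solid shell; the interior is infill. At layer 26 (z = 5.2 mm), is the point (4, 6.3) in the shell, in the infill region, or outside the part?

At z = 5.2 mm: the cube (footprint 15×23) is included at this height. Overall, the cross-section is a single solid region. The nearest boundary edge runs (0.00, 23.00)→(0.00, 0.00); distance from the point to it = 4.00 mm. The point is inside the cross-section and 4.00 mm from the nearest boundary — more than the 1.6 mm shell width (4 × 0.4), so it's in the infill interior.

infill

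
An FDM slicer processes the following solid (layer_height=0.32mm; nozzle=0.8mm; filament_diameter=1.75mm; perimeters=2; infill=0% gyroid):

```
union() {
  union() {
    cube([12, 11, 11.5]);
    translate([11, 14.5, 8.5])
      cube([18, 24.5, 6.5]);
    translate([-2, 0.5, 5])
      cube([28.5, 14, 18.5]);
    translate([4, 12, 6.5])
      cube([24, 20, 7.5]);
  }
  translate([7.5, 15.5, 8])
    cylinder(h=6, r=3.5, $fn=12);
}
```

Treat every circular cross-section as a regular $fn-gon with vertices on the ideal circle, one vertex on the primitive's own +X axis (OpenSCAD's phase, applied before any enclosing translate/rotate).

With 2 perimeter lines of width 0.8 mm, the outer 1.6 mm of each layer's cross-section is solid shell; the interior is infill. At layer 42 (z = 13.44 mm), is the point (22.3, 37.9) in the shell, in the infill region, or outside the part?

shell

At z = 13.44 mm: the cube is absent (z outside [0, 11.5]); the cube at (11, 14.5) (footprint 18×24.5) is included at this height; the 28.5×14 cube at (-2, 0.5) contributes its full rectangle; the cube at (4, 12) is present — its section is the full 24×20 rectangle; Taking the union: the regions partially overlap (shared area 353.75 mm²), so overlapping operands fuse into one piece — 1 connected region; the r=3.5 cylinder at (7.5, 15.5) contributes a regular 12-gon of circumradius 3.5; Taking the union: the r=3.5 cylinder at (7.5, 15.5) lies entirely inside that combined region, so the union is just that combined region — 1 connected region. Overall, the cross-section is a single solid region. The nearest boundary edge runs (11.00, 39.00)→(29.00, 39.00); distance from the point to it = 1.10 mm. The point is inside the cross-section, 1.10 mm from the nearest boundary — within the 1.6 mm shell band (2 × 0.8).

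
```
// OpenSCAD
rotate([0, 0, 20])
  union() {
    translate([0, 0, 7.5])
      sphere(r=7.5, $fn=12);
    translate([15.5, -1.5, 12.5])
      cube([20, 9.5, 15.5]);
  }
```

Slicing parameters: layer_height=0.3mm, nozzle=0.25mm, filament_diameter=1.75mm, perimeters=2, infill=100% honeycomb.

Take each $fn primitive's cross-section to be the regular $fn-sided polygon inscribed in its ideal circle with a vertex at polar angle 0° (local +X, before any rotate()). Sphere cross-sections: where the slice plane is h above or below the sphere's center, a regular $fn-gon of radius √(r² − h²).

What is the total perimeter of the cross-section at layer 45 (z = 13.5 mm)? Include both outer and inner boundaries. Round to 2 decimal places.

At z = 13.5 mm: the r=7.5 sphere contributes a regular 12-gon of circumradius √(7.5²−6²) = 4.500 (perimeter = 2·12·4.500·sin(180°/12) = 27.95 mm); the cube at (15.5, -1.5) (footprint 20×9.5) is included at this height (perimeter 59.00 mm); Combining (union): the 2 present regions are separate (no shared area or edge), so areas and boundary lengths simply add and each stays a separate island — boundary = 86.95 mm; (rotated 20° about Z; rotation is an isometry so areas/perimeters/island counts are preserved). Overall, the cross-section has 2 separate islands. Total boundary length (outer) = 86.95 mm.

86.95 mm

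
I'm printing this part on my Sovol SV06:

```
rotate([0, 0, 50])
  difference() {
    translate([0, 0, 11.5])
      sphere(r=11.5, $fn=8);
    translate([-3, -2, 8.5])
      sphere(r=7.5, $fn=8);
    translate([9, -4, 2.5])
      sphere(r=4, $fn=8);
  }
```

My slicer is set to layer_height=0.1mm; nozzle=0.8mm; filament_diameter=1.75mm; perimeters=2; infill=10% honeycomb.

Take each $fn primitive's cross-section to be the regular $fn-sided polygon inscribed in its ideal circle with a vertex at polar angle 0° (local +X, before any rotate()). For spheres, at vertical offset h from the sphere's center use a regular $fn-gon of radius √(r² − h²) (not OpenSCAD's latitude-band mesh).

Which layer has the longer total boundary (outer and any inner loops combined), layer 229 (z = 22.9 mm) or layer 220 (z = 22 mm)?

Layer 229 (z = 22.9): the sphere: section is a regular 8-gon, circumradius = √(r²−h²) = √(11.5²−11.4²) = 1.513 (perimeter = 2·8·1.513·sin(180°/8) = 9.27 mm); the sphere at (-3, -2) is not intersected at this z (|z−center|=14.400 > r=7.5); the sphere at (9, -4) is absent (|z−center|=20.400 > r=4); Subtracting the remaining from the first: none of the subtracted shapes is present at this height, so the r=11.5 sphere is unchanged — boundary = 9.27 mm; (whole slice rotated 50° about Z — lengths, areas and connectivity unchanged). So its perimeter = 9.27 mm. Layer 220 (z = 22): the r=11.5 sphere slices to a regular 8-gon of circumradius 4.690 (√(r²−h²) with h=10.5 from center) (perimeter = 2·8·4.690·sin(180°/8) = 28.72 mm); the sphere at (-3, -2) is not intersected at this z (|z−center|=13.500 > r=7.5); the sphere at (9, -4) is not intersected at this z (|z−center|=19.500 > r=4); After the difference (first − rest): none of the subtracted shapes is present at this height, so the r=11.5 sphere is unchanged — boundary = 28.72 mm; (rotated 50° about Z; rotation is an isometry so areas/perimeters/island counts are preserved). So its perimeter = 28.72 mm. Layer 220 is larger (28.72 vs 9.27 mm).

layer 220 (z = 22 mm)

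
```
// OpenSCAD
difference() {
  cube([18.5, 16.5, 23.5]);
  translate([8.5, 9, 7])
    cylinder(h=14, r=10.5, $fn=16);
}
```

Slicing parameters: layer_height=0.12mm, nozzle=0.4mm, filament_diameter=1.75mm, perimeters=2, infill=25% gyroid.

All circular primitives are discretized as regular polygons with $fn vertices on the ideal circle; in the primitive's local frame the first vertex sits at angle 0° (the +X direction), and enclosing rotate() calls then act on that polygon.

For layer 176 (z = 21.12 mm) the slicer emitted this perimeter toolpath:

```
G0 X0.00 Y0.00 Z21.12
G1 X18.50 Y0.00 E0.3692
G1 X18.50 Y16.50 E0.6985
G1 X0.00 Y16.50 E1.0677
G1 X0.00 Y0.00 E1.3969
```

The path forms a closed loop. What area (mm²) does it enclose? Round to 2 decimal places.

305.25 mm²

Apply the shoelace formula to the sequence of (X, Y) vertices; enclosed area = 305.25 mm².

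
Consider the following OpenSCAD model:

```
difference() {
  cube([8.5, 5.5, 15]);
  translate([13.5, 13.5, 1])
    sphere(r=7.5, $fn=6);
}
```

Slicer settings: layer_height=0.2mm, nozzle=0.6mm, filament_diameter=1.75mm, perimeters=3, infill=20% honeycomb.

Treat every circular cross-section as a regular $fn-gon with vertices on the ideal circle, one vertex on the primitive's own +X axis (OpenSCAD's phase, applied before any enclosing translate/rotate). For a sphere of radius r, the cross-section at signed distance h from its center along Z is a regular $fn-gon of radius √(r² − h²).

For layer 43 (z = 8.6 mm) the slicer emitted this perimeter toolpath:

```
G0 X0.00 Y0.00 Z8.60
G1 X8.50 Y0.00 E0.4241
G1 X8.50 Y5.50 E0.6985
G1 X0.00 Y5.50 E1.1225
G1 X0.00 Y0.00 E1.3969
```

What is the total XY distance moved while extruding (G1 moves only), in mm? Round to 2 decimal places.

28.00 mm

Sum the Euclidean lengths of each G1 segment: total = 28.00 mm.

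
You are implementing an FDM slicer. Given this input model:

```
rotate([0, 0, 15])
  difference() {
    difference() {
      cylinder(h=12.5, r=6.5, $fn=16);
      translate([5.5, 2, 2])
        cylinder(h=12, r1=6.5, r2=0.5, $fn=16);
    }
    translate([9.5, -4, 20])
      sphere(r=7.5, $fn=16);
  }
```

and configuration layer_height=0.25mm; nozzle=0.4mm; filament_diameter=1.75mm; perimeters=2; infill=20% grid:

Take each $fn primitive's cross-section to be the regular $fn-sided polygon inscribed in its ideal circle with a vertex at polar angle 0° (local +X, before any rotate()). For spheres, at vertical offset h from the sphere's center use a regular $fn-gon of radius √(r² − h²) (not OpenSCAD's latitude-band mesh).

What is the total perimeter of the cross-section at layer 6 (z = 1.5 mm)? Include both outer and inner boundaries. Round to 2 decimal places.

At z = 1.5 mm: the r=6.5 cylinder contributes a regular 16-gon of circumradius 6.5 (perimeter = 2·16·6.500·sin(180°/16) = 40.58 mm); the cone at (5.5, 2) does not reach this height (z outside [2, 14]); After the difference (first − rest): none of the subtracted shapes is present at this height, so the r=6.5 cylinder is unchanged — boundary = 40.58 mm; the sphere at (9.5, -4) does not reach this height (|z−center|=18.500 > r=7.5); After the difference (first − rest): none of the subtracted shapes is present at this height, so the result so far is unchanged — boundary = 40.58 mm; (whole slice rotated 15° about Z — lengths, areas and connectivity unchanged). Overall, the cross-section is a single solid region. Total boundary length (outer) = 40.58 mm.

40.58 mm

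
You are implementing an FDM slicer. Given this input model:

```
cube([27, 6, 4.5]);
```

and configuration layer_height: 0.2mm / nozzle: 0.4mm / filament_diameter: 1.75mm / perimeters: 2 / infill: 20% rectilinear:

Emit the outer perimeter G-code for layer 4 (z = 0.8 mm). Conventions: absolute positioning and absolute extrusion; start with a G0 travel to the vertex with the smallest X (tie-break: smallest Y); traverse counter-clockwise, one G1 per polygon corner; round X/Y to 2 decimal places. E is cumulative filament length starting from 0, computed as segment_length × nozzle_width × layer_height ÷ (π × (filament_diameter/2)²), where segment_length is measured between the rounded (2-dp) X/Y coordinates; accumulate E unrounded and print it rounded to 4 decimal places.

G0 X0.00 Y0.00 Z0.80
G1 X27.00 Y0.00 E0.8980
G1 X27.00 Y6.00 E1.0976
G1 X0.00 Y6.00 E1.9956
G1 X0.00 Y0.00 E2.1952

At z = 0.8 mm: the cube (footprint 27×6) is included at this height. The outline is a single polygon with 4 vertices. Extrusion per mm of travel: 0.4 × 0.2 / (π × 0.875²) = 0.033260. Accumulating E over each segment gives final E = 2.1952.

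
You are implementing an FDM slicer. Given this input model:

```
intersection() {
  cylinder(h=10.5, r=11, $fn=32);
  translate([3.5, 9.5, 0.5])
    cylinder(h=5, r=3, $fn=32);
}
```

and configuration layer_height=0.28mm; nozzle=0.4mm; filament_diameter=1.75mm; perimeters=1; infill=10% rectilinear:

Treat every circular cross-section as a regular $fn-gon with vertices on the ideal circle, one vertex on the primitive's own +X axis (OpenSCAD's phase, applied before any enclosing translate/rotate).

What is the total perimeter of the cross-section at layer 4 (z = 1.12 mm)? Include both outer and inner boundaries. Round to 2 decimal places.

16.28 mm

At z = 1.12 mm: the r=11 cylinder gives a regular 32-gon of circumradius 11 (constant along its height) (perimeter = 2·32·11.000·sin(180°/32) = 69.00 mm); the r=3 cylinder at (3.5, 9.5) gives a regular 32-gon of circumradius 3 (constant along its height) (perimeter = 2·32·3.000·sin(180°/32) = 18.82 mm); Keeping only the common overlap: the r=3 cylinder at (3.5, 9.5) partially overlaps the r=11 cylinder; clipping to the common part keeps 18.25 mm² — boundary = 16.28 mm. Overall, the cross-section is a single solid region. Total boundary length (outer) = 16.28 mm.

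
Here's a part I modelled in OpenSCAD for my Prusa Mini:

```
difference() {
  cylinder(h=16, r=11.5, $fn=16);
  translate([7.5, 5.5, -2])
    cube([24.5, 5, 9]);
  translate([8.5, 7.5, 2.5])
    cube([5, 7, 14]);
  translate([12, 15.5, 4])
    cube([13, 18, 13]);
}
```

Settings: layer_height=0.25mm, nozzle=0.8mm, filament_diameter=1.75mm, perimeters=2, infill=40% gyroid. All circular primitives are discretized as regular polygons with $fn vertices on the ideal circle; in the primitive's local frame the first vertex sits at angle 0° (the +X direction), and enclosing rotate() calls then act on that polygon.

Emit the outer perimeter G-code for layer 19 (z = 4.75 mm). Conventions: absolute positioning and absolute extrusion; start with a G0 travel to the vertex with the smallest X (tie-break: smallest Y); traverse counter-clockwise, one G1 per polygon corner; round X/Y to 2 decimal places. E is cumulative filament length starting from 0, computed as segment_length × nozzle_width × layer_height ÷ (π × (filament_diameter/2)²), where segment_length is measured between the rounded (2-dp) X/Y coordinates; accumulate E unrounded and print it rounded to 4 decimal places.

At z = 4.75 mm: the cylinder: section is a regular 16-gon, circumradius r=11.5; the cube at (7.5, 5.5) is present — its section is the full 24.5×5 rectangle; the cube at (8.5, 7.5) (footprint 5×7) is included at this height; the cube at (12, 15.5) is present — its section is the full 13×18 rectangle; Taking the first minus the rest: starting from the r=11.5 cylinder, the 24.5×5 cube at (7.5, 5.5) partially overlaps it — only the 4.11 mm² overlap (of its 122.50 mm²) is removed, clipping the outline; the 5×7 cube at (8.5, 7.5) misses the remaining region (no effect); the 13×18 cube at (12, 15.5) misses the remaining region (no effect) — 1 connected region. The outline is a single polygon with 18 vertices. Extrusion per mm of travel: 0.8 × 0.25 / (π × 0.875²) = 0.083150. Accumulating E over each segment gives final E = 6.0944.

G0 X-11.50 Y0.00 Z4.75
G1 X-10.62 Y-4.40 E0.3731
G1 X-8.13 Y-8.13 E0.7460
G1 X-4.40 Y-10.62 E1.1189
G1 X0.00 Y-11.50 E1.4920
G1 X4.40 Y-10.62 E1.8651
G1 X8.13 Y-8.13 E2.2380
G1 X10.62 Y-4.40 E2.6110
G1 X11.50 Y0.00 E2.9841
G1 X10.62 Y4.40 E3.3572
G1 X9.89 Y5.50 E3.4669
G1 X7.50 Y5.50 E3.6657
G1 X7.50 Y8.55 E3.9193
G1 X4.40 Y10.62 E4.2292
G1 X0.00 Y11.50 E4.6023
G1 X-4.40 Y10.62 E4.9754
G1 X-8.13 Y8.13 E5.3484
G1 X-10.62 Y4.40 E5.7213
G1 X-11.50 Y0.00 E6.0944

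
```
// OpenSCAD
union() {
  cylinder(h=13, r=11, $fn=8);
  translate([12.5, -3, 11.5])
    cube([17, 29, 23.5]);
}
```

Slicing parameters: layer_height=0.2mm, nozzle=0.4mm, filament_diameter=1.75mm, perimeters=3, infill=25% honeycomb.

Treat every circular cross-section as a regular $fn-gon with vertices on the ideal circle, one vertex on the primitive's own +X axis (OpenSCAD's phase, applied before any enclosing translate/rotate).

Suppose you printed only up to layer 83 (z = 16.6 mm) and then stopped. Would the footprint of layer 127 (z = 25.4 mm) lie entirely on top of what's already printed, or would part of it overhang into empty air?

Compare the two slices. At z = 16.6: the cylinder is not intersected at this z (z outside [0, 13]); the cube at (12.5, -3) is present — its section is the full 17×29 rectangle (area 493.00 mm²); Taking the union: only the 17×29 cube at (12.5, -3) is present, so the union is just that shape — area = 493.00 mm². At z = 25.4: the cylinder is absent (z outside [0, 13]); the cube at (12.5, -3) (footprint 17×29) is included at this height (area 493.00 mm²); Merging all regions: only the 17×29 cube at (12.5, -3) is present, so the union is just that shape — area = 493.00 mm². Checking containment: the cross-section at z = 25.4 is a subset of the cross-section at z = 16.6.

entirely on top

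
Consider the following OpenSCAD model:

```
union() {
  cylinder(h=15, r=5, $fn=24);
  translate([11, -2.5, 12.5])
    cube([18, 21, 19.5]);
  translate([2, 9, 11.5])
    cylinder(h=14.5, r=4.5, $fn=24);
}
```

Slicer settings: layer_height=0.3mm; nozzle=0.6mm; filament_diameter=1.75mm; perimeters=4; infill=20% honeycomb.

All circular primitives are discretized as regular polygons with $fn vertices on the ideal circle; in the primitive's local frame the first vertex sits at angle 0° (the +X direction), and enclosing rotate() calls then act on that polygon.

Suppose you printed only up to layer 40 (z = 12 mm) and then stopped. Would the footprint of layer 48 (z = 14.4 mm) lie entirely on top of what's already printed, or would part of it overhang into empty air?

part overhangs

Compare the two slices. At z = 12: the r=5 cylinder gives a regular 24-gon of circumradius 5 (constant along its height) (area = (24/2)·5.000²·sin(360°/24) = 77.65 mm²); the cube at (11, -2.5) is absent (z outside [12.5, 32]); the r=4.5 cylinder at (2, 9) contributes a regular 24-gon of circumradius 4.5 (area = (24/2)·4.500²·sin(360°/24) = 62.89 mm²); Merging all regions: the regions partially overlap — summed areas 140.54 mm² minus the doubly-counted overlap 0.31 mm² gives 140.23 mm² — area = 140.23 mm². At z = 14.4: the cylinder: section is a regular 24-gon, circumradius r=5 (area = (24/2)·5.000²·sin(360°/24) = 77.65 mm²); the 18×21 cube at (11, -2.5) contributes its full rectangle (area 378.00 mm²); the r=4.5 cylinder at (2, 9) contributes a regular 24-gon of circumradius 4.5 (area = (24/2)·4.500²·sin(360°/24) = 62.89 mm²); Combining (union): the regions partially overlap — summed areas 518.54 mm² minus the doubly-counted overlap 0.31 mm² gives 518.23 mm² — area = 518.23 mm². Checking containment: at z = 14.4 the cross-section extends beyond the z = 12 cross-section by about 378.00 mm².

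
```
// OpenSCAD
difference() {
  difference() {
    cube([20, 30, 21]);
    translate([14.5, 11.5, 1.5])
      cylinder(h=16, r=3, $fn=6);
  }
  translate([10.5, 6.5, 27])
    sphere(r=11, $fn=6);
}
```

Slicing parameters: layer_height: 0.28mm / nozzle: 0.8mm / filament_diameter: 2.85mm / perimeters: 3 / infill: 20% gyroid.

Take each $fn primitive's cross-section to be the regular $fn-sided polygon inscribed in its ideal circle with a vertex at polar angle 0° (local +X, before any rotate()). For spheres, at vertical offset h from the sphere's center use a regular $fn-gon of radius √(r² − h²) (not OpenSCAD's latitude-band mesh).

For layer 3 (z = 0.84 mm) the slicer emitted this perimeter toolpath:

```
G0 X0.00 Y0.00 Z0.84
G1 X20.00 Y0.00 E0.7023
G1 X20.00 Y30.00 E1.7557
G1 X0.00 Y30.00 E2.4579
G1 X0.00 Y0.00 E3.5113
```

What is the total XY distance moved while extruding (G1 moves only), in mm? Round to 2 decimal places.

100.00 mm

Sum the Euclidean lengths of each G1 segment: total = 100.00 mm.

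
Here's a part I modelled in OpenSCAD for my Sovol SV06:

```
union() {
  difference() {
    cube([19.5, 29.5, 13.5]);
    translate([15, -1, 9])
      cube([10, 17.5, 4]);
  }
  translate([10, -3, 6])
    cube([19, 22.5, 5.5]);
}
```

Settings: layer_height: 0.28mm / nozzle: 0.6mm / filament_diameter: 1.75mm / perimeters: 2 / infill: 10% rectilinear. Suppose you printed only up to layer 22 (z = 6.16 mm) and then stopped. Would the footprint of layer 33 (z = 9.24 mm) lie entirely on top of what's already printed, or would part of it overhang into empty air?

entirely on top

Compare the two slices. At z = 6.16: the cube is present — its section is the full 19.5×29.5 rectangle (area 575.25 mm²); the cube at (15, -1) is absent (z outside [9, 13]); After the difference (first − rest): none of the subtracted shapes is present at this height, so the 19.5×29.5 cube is unchanged — area = 575.25 mm²; the 19×22.5 cube at (10, -3) contributes its full rectangle (area 427.50 mm²); Taking the union: the regions partially overlap — summed areas 1002.75 mm² minus the doubly-counted overlap 185.25 mm² gives 817.50 mm² — area = 817.50 mm². At z = 9.24: the 19.5×29.5 cube contributes its full rectangle (area 575.25 mm²); the cube at (15, -1) is present — its section is the full 10×17.5 rectangle (area 175.00 mm²); Subtracting the remaining from the first: starting from the 19.5×29.5 cube (575.25 mm²), the 10×17.5 cube at (15, -1) partially overlaps it — only the 74.25 mm² overlap (of its 175.00 mm²) is removed, clipping the outline — area = 501.00 mm²; the 19×22.5 cube at (10, -3) contributes its full rectangle (area 427.50 mm²); Combining (union): the regions partially overlap — summed areas 928.50 mm² minus the doubly-counted overlap 111.00 mm² gives 817.50 mm² — area = 817.50 mm². Checking containment: the cross-section at z = 9.24 is a subset of the cross-section at z = 6.16.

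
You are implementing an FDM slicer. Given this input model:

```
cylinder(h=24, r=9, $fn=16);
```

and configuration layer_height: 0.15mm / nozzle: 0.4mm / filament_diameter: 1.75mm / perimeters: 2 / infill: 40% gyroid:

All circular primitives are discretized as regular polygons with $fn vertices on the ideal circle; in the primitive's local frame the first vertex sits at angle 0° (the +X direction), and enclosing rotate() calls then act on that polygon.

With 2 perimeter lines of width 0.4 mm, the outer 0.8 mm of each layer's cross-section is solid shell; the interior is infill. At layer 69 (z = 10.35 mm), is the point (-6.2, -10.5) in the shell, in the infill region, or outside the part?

outside

At z = 10.35 mm: the cylinder: section is a regular 16-gon, circumradius r=9. Overall, the cross-section is a single solid region. The nearest boundary edge runs (-6.36, -6.36)→(-3.44, -8.31); distance from the point to it = 3.35 mm. The point is not inside any of the regions above, so it lies outside the cross-section (3.35 mm from the nearest boundary).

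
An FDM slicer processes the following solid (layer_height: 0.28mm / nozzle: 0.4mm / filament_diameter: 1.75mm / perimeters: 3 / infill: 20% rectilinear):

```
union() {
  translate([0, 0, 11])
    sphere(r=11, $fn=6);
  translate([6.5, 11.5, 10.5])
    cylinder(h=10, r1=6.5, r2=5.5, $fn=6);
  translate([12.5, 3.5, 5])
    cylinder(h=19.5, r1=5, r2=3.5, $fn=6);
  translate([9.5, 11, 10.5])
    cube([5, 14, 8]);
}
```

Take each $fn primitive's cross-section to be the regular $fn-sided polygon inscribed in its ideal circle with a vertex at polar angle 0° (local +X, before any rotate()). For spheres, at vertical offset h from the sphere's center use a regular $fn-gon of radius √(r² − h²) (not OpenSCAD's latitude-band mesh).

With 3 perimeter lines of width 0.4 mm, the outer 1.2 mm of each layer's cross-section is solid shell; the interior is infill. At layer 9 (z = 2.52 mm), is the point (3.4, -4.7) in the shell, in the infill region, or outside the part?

At z = 2.52 mm: the r=11 sphere slices to a regular 6-gon of circumradius 7.006 (√(r²−h²) with h=8.48 from center); the cone at (6.5, 11.5) does not reach this height (z outside [10.5, 20.5]); the cone at (12.5, 3.5) is absent (z outside [5, 24.5]); the cube at (9.5, 11) is absent (z outside [10.5, 18.5]); Merging all regions: only the r=11 sphere is present, so the union is just that shape — 1 connected region. Overall, the cross-section is a single solid region. The nearest boundary edge runs (3.50, -6.07)→(7.01, 0.00); distance from the point to it = 0.77 mm. The point is inside the cross-section, 0.77 mm from the nearest boundary — within the 1.2 mm shell band (3 × 0.4).

shell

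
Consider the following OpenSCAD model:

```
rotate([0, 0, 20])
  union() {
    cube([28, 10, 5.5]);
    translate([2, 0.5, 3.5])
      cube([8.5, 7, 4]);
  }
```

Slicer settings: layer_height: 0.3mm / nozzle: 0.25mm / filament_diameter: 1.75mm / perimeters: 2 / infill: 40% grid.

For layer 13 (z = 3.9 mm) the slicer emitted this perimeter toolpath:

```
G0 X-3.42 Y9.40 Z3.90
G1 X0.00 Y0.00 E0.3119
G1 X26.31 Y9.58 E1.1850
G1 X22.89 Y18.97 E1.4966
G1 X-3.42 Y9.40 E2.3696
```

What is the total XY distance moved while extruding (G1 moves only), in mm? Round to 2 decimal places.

75.99 mm

Sum the Euclidean lengths of each G1 segment: total = 75.99 mm.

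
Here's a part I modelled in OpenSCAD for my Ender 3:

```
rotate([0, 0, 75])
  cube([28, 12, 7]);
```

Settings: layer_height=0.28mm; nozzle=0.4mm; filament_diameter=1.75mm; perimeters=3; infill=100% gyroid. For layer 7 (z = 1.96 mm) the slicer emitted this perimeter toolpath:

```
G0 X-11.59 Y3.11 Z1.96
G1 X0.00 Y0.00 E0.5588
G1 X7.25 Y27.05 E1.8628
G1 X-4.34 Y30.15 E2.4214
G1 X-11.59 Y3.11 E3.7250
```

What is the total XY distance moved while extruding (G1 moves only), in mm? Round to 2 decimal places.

Sum the Euclidean lengths of each G1 segment: total = 80.00 mm.

80.00 mm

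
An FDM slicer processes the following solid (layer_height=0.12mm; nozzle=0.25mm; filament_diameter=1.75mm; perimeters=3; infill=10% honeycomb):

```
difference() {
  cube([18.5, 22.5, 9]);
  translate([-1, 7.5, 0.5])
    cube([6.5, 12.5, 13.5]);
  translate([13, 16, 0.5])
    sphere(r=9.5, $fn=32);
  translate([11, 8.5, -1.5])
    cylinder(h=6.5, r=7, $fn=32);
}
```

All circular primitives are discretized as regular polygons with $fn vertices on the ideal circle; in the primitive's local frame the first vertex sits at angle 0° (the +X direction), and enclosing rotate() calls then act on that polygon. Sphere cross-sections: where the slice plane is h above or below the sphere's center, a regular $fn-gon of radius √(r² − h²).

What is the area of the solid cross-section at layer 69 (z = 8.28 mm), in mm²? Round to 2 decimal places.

At z = 8.28 mm: the 18.5×22.5 cube contributes its full rectangle (area 416.25 mm²); the cube at (-1, 7.5) (footprint 6.5×12.5) is included at this height (area 81.25 mm²); the r=9.5 sphere at (13, 16) slices to a regular 32-gon of circumradius 5.452 (√(r²−h²) with h=7.78 from center) (area = (32/2)·5.452²·sin(360°/32) = 92.77 mm²); the cylinder at (11, 8.5) does not reach this height (z outside [-1.5, 5]); After the difference (first − rest): starting from the 18.5×22.5 cube (416.25 mm²), the 6.5×12.5 cube at (-1, 7.5) partially overlaps it — only the 68.75 mm² overlap (of its 81.25 mm²) is removed, clipping the outline; the r=9.5 sphere at (13, 16) lies wholly inside it (removes its full 92.77 mm² and its 34.20 mm outline becomes a hole wall) — area = 254.73 mm². Overall, the cross-section is one region with 1 hole. Net area = 254.73 mm².

254.73 mm²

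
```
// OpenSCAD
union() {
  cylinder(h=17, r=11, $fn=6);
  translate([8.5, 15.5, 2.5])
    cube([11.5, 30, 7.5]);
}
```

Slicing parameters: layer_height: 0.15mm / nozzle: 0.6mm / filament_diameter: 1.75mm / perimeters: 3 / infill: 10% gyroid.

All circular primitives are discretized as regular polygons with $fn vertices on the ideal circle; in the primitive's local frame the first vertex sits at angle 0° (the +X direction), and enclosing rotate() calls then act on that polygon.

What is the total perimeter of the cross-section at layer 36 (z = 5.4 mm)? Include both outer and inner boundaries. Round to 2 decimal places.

At z = 5.4 mm: the r=11 cylinder contributes a regular 6-gon of circumradius 11 (perimeter = 2·6·11.000·sin(180°/6) = 66.00 mm); the 11.5×30 cube at (8.5, 15.5) contributes its full rectangle (perimeter 83.00 mm); Merging all regions: the 2 present regions are separate (no shared area or edge), so areas and boundary lengths simply add and each stays a separate island — boundary = 149.00 mm. Overall, the cross-section has 2 separate islands. Total boundary length (outer) = 149.00 mm.

149.00 mm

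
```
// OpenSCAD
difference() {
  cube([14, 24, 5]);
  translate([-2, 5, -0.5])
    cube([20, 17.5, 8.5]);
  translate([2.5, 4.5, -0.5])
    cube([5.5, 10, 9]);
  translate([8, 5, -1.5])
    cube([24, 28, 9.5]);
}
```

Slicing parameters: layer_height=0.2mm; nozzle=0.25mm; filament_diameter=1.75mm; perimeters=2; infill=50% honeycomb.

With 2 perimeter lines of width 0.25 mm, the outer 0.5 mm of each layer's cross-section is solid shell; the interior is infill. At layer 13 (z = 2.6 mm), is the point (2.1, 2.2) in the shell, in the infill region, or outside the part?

infill

At z = 2.6 mm: the cube is present — its section is the full 14×24 rectangle; the cube at (-2, 5) is present — its section is the full 20×17.5 rectangle; the cube at (2.5, 4.5) is present — its section is the full 5.5×10 rectangle; the 24×28 cube at (8, 5) contributes its full rectangle; After the difference (first − rest): starting from the 14×24 cube, the 20×17.5 cube at (-2, 5) partially overlaps it — only the 245.00 mm² overlap (of its 350.00 mm²) is removed, clipping the outline; the 5.5×10 cube at (2.5, 4.5) partially overlaps it — only the 2.75 mm² overlap (of its 55.00 mm²) is removed, clipping the outline; the 24×28 cube at (8, 5) partially overlaps it — only the 9.00 mm² overlap (of its 672.00 mm²) is removed, clipping the outline — 2 connected regions. Overall, the cross-section has 2 separate islands. The nearest boundary edge runs (0.00, 0.00)→(0.00, 5.00); distance from the point to it = 2.10 mm. (Shell/infill is judged within the island containing the point — the largest one.) The point is inside the cross-section and 2.10 mm from the nearest boundary — more than the 0.5 mm shell width (2 × 0.25), so it's in the infill interior.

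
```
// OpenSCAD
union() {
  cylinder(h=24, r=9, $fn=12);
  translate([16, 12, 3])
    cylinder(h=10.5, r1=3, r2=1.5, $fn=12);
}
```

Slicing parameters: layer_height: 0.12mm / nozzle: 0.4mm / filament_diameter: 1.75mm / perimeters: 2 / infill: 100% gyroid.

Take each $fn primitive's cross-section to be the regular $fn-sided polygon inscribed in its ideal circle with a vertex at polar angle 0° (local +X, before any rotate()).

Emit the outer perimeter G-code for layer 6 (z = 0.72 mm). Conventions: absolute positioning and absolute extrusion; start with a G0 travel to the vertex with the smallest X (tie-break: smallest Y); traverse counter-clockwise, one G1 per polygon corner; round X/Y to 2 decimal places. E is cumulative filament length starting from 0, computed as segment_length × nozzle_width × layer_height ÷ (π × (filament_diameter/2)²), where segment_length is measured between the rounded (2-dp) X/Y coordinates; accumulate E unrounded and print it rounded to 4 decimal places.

G0 X-9.00 Y0.00 Z0.72
G1 X-7.79 Y-4.50 E0.0930
G1 X-4.50 Y-7.79 E0.1858
G1 X0.00 Y-9.00 E0.2788
G1 X4.50 Y-7.79 E0.3718
G1 X7.79 Y-4.50 E0.4647
G1 X9.00 Y0.00 E0.5577
G1 X7.79 Y4.50 E0.6507
G1 X4.50 Y7.79 E0.7435
G1 X0.00 Y9.00 E0.8365
G1 X-4.50 Y7.79 E0.9295
G1 X-7.79 Y4.50 E1.0223
G1 X-9.00 Y0.00 E1.1153

At z = 0.72 mm: the r=9 cylinder contributes a regular 12-gon of circumradius 9; the cone at (16, 12) does not reach this height (z outside [3, 13.5]); Merging all regions: only the r=9 cylinder is present, so the union is just that shape — 1 connected region. The outline is a single polygon with 12 vertices. Extrusion per mm of travel: 0.4 × 0.12 / (π × 0.875²) = 0.019956. Accumulating E over each segment gives final E = 1.1153.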